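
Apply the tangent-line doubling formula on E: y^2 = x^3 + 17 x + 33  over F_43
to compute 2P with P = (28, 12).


Doubling: s = (3 x1^2 + a) / (2 y1)
s = (3*28^2 + 17) / (2*12) mod 43 = 36
x3 = s^2 - 2 x1 mod 43 = 36^2 - 2*28 = 36
y3 = s (x1 - x3) - y1 mod 43 = 36 * (28 - 36) - 12 = 1

2P = (36, 1)


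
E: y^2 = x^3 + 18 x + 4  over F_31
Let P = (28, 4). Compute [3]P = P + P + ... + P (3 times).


k = 3 = 11_2 (binary, LSB first: 11)
Double-and-add from P = (28, 4):
  bit 0 = 1: acc = O + (28, 4) = (28, 4)
  bit 1 = 1: acc = (28, 4) + (11, 18) = (24, 0)

3P = (24, 0)


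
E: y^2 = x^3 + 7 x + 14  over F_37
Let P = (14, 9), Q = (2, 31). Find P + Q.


P != Q, so use the chord formula.
s = (y2 - y1) / (x2 - x1) = (22) / (25) mod 37 = 29
x3 = s^2 - x1 - x2 mod 37 = 29^2 - 14 - 2 = 11
y3 = s (x1 - x3) - y1 mod 37 = 29 * (14 - 11) - 9 = 4

P + Q = (11, 4)


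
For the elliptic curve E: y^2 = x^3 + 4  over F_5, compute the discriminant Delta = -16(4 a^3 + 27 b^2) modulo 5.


4 a^3 + 27 b^2 = 4*0^3 + 27*4^2 = 0 + 432 = 432
Delta = -16 * (432) = -6912
Delta mod 5 = 3

Delta = 3 (mod 5)


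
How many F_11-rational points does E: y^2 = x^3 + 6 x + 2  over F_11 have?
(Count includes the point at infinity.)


For each x in F_11, count y with y^2 = x^3 + 6 x + 2 mod 11:
  x = 1: RHS = 9, y in [3, 8]  -> 2 point(s)
  x = 2: RHS = 0, y in [0]  -> 1 point(s)
  x = 3: RHS = 3, y in [5, 6]  -> 2 point(s)
  x = 5: RHS = 3, y in [5, 6]  -> 2 point(s)
  x = 6: RHS = 1, y in [1, 10]  -> 2 point(s)
  x = 8: RHS = 1, y in [1, 10]  -> 2 point(s)
  x = 9: RHS = 4, y in [2, 9]  -> 2 point(s)
Affine points: 13. Add the point at infinity: total = 14.

#E(F_11) = 14


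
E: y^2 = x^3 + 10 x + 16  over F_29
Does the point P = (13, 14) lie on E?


Check whether y^2 = x^3 + 10 x + 16 (mod 29) for (x, y) = (13, 14).
LHS: y^2 = 14^2 mod 29 = 22
RHS: x^3 + 10 x + 16 = 13^3 + 10*13 + 16 mod 29 = 23
LHS != RHS

No, not on the curve


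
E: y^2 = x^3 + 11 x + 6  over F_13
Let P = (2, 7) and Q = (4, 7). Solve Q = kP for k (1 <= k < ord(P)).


Enumerate multiples of P until we hit Q = (4, 7):
  1P = (2, 7)
  2P = (5, 2)
  3P = (3, 12)
  4P = (7, 7)
  5P = (4, 6)
  6P = (4, 7)
Match found at i = 6.

k = 6


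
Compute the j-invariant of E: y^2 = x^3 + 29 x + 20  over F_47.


Delta = -16(4 a^3 + 27 b^2) mod 47 = 40
-1728 * (4 a)^3 = -1728 * (4*29)^3 mod 47 = 4
j = 4 * 40^(-1) mod 47 = 33

j = 33 (mod 47)


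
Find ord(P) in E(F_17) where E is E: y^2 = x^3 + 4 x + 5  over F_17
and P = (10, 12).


Compute successive multiples of P until we hit O:
  1P = (10, 12)
  2P = (12, 8)
  3P = (16, 0)
  4P = (12, 9)
  5P = (10, 5)
  6P = O

ord(P) = 6


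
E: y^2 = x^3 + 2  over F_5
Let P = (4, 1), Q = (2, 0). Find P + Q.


P != Q, so use the chord formula.
s = (y2 - y1) / (x2 - x1) = (4) / (3) mod 5 = 3
x3 = s^2 - x1 - x2 mod 5 = 3^2 - 4 - 2 = 3
y3 = s (x1 - x3) - y1 mod 5 = 3 * (4 - 3) - 1 = 2

P + Q = (3, 2)


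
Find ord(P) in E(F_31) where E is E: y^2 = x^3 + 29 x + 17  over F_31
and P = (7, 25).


Compute successive multiples of P until we hit O:
  1P = (7, 25)
  2P = (22, 9)
  3P = (3, 10)
  4P = (6, 2)
  5P = (20, 17)
  6P = (13, 24)
  7P = (5, 16)
  8P = (16, 12)
  ... (continuing to 33P)
  33P = O

ord(P) = 33


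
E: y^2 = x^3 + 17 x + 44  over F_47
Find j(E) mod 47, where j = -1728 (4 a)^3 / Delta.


Delta = -16(4 a^3 + 27 b^2) mod 47 = 11
-1728 * (4 a)^3 = -1728 * (4*17)^3 mod 47 = 22
j = 22 * 11^(-1) mod 47 = 2

j = 2 (mod 47)


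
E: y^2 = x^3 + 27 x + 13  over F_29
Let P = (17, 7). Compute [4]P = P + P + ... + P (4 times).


k = 4 = 100_2 (binary, LSB first: 001)
Double-and-add from P = (17, 7):
  bit 0 = 0: acc unchanged = O
  bit 1 = 0: acc unchanged = O
  bit 2 = 1: acc = O + (17, 22) = (17, 22)

4P = (17, 22)


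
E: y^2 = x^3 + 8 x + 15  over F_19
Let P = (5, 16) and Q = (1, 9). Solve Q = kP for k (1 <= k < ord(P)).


Enumerate multiples of P until we hit Q = (1, 9):
  1P = (5, 16)
  2P = (13, 6)
  3P = (18, 5)
  4P = (2, 18)
  5P = (4, 15)
  6P = (11, 16)
  7P = (3, 3)
  8P = (1, 10)
  9P = (1, 9)
Match found at i = 9.

k = 9


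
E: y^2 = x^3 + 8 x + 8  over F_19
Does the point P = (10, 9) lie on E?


Check whether y^2 = x^3 + 8 x + 8 (mod 19) for (x, y) = (10, 9).
LHS: y^2 = 9^2 mod 19 = 5
RHS: x^3 + 8 x + 8 = 10^3 + 8*10 + 8 mod 19 = 5
LHS = RHS

Yes, on the curve


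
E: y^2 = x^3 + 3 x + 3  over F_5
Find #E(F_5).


For each x in F_5, count y with y^2 = x^3 + 3 x + 3 mod 5:
  x = 3: RHS = 4, y in [2, 3]  -> 2 point(s)
  x = 4: RHS = 4, y in [2, 3]  -> 2 point(s)
Affine points: 4. Add the point at infinity: total = 5.

#E(F_5) = 5


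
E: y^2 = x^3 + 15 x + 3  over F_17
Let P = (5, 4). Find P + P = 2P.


Doubling: s = (3 x1^2 + a) / (2 y1)
s = (3*5^2 + 15) / (2*4) mod 17 = 7
x3 = s^2 - 2 x1 mod 17 = 7^2 - 2*5 = 5
y3 = s (x1 - x3) - y1 mod 17 = 7 * (5 - 5) - 4 = 13

2P = (5, 13)


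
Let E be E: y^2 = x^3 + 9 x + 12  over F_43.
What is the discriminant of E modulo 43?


4 a^3 + 27 b^2 = 4*9^3 + 27*12^2 = 2916 + 3888 = 6804
Delta = -16 * (6804) = -108864
Delta mod 43 = 12

Delta = 12 (mod 43)


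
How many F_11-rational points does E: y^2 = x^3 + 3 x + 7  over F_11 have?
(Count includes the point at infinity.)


For each x in F_11, count y with y^2 = x^3 + 3 x + 7 mod 11:
  x = 1: RHS = 0, y in [0]  -> 1 point(s)
  x = 5: RHS = 4, y in [2, 9]  -> 2 point(s)
  x = 8: RHS = 4, y in [2, 9]  -> 2 point(s)
  x = 9: RHS = 4, y in [2, 9]  -> 2 point(s)
  x = 10: RHS = 3, y in [5, 6]  -> 2 point(s)
Affine points: 9. Add the point at infinity: total = 10.

#E(F_11) = 10


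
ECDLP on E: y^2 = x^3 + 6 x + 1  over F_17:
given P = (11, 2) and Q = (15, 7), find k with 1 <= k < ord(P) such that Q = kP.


Enumerate multiples of P until we hit Q = (15, 7):
  1P = (11, 2)
  2P = (4, 2)
  3P = (2, 15)
  4P = (0, 1)
  5P = (15, 10)
  6P = (12, 13)
  7P = (13, 10)
  8P = (9, 6)
  9P = (1, 12)
  10P = (6, 10)
  11P = (8, 0)
  12P = (6, 7)
  13P = (1, 5)
  14P = (9, 11)
  15P = (13, 7)
  16P = (12, 4)
  17P = (15, 7)
Match found at i = 17.

k = 17


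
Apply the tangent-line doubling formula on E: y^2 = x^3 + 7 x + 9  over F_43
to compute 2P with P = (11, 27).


Doubling: s = (3 x1^2 + a) / (2 y1)
s = (3*11^2 + 7) / (2*27) mod 43 = 18
x3 = s^2 - 2 x1 mod 43 = 18^2 - 2*11 = 1
y3 = s (x1 - x3) - y1 mod 43 = 18 * (11 - 1) - 27 = 24

2P = (1, 24)


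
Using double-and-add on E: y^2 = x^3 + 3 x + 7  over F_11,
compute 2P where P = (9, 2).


k = 2 = 10_2 (binary, LSB first: 01)
Double-and-add from P = (9, 2):
  bit 0 = 0: acc unchanged = O
  bit 1 = 1: acc = O + (5, 2) = (5, 2)

2P = (5, 2)


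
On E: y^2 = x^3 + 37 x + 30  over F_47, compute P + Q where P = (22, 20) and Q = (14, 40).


P != Q, so use the chord formula.
s = (y2 - y1) / (x2 - x1) = (20) / (39) mod 47 = 21
x3 = s^2 - x1 - x2 mod 47 = 21^2 - 22 - 14 = 29
y3 = s (x1 - x3) - y1 mod 47 = 21 * (22 - 29) - 20 = 21

P + Q = (29, 21)


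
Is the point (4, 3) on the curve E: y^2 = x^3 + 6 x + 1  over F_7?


Check whether y^2 = x^3 + 6 x + 1 (mod 7) for (x, y) = (4, 3).
LHS: y^2 = 3^2 mod 7 = 2
RHS: x^3 + 6 x + 1 = 4^3 + 6*4 + 1 mod 7 = 5
LHS != RHS

No, not on the curve


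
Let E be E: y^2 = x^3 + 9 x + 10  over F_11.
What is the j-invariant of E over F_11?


Delta = -16(4 a^3 + 27 b^2) mod 11 = 3
-1728 * (4 a)^3 = -1728 * (4*9)^3 mod 11 = 6
j = 6 * 3^(-1) mod 11 = 2

j = 2 (mod 11)


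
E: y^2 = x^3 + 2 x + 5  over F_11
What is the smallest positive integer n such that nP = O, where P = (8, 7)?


Compute successive multiples of P until we hit O:
  1P = (8, 7)
  2P = (9, 9)
  3P = (9, 2)
  4P = (8, 4)
  5P = O

ord(P) = 5


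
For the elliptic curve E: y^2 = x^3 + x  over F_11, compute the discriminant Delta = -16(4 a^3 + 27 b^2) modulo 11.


4 a^3 + 27 b^2 = 4*1^3 + 27*0^2 = 4 + 0 = 4
Delta = -16 * (4) = -64
Delta mod 11 = 2

Delta = 2 (mod 11)


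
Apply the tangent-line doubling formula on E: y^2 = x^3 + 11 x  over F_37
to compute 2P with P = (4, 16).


Doubling: s = (3 x1^2 + a) / (2 y1)
s = (3*4^2 + 11) / (2*16) mod 37 = 3
x3 = s^2 - 2 x1 mod 37 = 3^2 - 2*4 = 1
y3 = s (x1 - x3) - y1 mod 37 = 3 * (4 - 1) - 16 = 30

2P = (1, 30)


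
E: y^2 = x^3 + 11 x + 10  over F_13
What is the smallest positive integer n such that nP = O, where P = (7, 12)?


Compute successive multiples of P until we hit O:
  1P = (7, 12)
  2P = (0, 7)
  3P = (2, 12)
  4P = (4, 1)
  5P = (1, 10)
  6P = (8, 5)
  7P = (8, 8)
  8P = (1, 3)
  ... (continuing to 13P)
  13P = O

ord(P) = 13


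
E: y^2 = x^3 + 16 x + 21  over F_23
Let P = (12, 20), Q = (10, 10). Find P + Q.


P != Q, so use the chord formula.
s = (y2 - y1) / (x2 - x1) = (13) / (21) mod 23 = 5
x3 = s^2 - x1 - x2 mod 23 = 5^2 - 12 - 10 = 3
y3 = s (x1 - x3) - y1 mod 23 = 5 * (12 - 3) - 20 = 2

P + Q = (3, 2)


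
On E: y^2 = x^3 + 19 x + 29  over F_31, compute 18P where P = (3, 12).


k = 18 = 10010_2 (binary, LSB first: 01001)
Double-and-add from P = (3, 12):
  bit 0 = 0: acc unchanged = O
  bit 1 = 1: acc = O + (22, 11) = (22, 11)
  bit 2 = 0: acc unchanged = (22, 11)
  bit 3 = 0: acc unchanged = (22, 11)
  bit 4 = 1: acc = (22, 11) + (20, 16) = (3, 19)

18P = (3, 19)


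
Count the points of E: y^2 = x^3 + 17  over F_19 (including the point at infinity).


For each x in F_19, count y with y^2 = x^3 + 0 x + 17 mod 19:
  x = 0: RHS = 17, y in [6, 13]  -> 2 point(s)
  x = 2: RHS = 6, y in [5, 14]  -> 2 point(s)
  x = 3: RHS = 6, y in [5, 14]  -> 2 point(s)
  x = 4: RHS = 5, y in [9, 10]  -> 2 point(s)
  x = 5: RHS = 9, y in [3, 16]  -> 2 point(s)
  x = 6: RHS = 5, y in [9, 10]  -> 2 point(s)
  x = 8: RHS = 16, y in [4, 15]  -> 2 point(s)
  x = 9: RHS = 5, y in [9, 10]  -> 2 point(s)
  x = 12: RHS = 16, y in [4, 15]  -> 2 point(s)
  x = 14: RHS = 6, y in [5, 14]  -> 2 point(s)
  x = 16: RHS = 9, y in [3, 16]  -> 2 point(s)
  x = 17: RHS = 9, y in [3, 16]  -> 2 point(s)
  x = 18: RHS = 16, y in [4, 15]  -> 2 point(s)
Affine points: 26. Add the point at infinity: total = 27.

#E(F_19) = 27


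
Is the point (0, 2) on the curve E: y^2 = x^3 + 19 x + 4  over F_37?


Check whether y^2 = x^3 + 19 x + 4 (mod 37) for (x, y) = (0, 2).
LHS: y^2 = 2^2 mod 37 = 4
RHS: x^3 + 19 x + 4 = 0^3 + 19*0 + 4 mod 37 = 4
LHS = RHS

Yes, on the curve


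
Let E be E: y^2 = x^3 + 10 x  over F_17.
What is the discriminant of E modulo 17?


4 a^3 + 27 b^2 = 4*10^3 + 27*0^2 = 4000 + 0 = 4000
Delta = -16 * (4000) = -64000
Delta mod 17 = 5

Delta = 5 (mod 17)


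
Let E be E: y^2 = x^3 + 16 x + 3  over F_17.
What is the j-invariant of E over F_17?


Delta = -16(4 a^3 + 27 b^2) mod 17 = 1
-1728 * (4 a)^3 = -1728 * (4*16)^3 mod 17 = 7
j = 7 * 1^(-1) mod 17 = 7

j = 7 (mod 17)


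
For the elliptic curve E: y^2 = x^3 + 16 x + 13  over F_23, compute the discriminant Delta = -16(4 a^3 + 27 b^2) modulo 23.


4 a^3 + 27 b^2 = 4*16^3 + 27*13^2 = 16384 + 4563 = 20947
Delta = -16 * (20947) = -335152
Delta mod 23 = 4

Delta = 4 (mod 23)


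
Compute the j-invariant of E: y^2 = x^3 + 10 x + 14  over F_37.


Delta = -16(4 a^3 + 27 b^2) mod 37 = 31
-1728 * (4 a)^3 = -1728 * (4*10)^3 mod 37 = 1
j = 1 * 31^(-1) mod 37 = 6

j = 6 (mod 37)


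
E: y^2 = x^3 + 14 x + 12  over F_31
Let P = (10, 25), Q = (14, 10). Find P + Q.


P != Q, so use the chord formula.
s = (y2 - y1) / (x2 - x1) = (16) / (4) mod 31 = 4
x3 = s^2 - x1 - x2 mod 31 = 4^2 - 10 - 14 = 23
y3 = s (x1 - x3) - y1 mod 31 = 4 * (10 - 23) - 25 = 16

P + Q = (23, 16)


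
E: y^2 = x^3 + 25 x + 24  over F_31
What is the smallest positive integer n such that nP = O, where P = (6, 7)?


Compute successive multiples of P until we hit O:
  1P = (6, 7)
  2P = (24, 8)
  3P = (21, 18)
  4P = (23, 26)
  5P = (4, 8)
  6P = (29, 20)
  7P = (3, 23)
  8P = (16, 5)
  ... (continuing to 28P)
  28P = O

ord(P) = 28


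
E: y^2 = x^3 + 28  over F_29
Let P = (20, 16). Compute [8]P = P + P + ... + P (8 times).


k = 8 = 1000_2 (binary, LSB first: 0001)
Double-and-add from P = (20, 16):
  bit 0 = 0: acc unchanged = O
  bit 1 = 0: acc unchanged = O
  bit 2 = 0: acc unchanged = O
  bit 3 = 1: acc = O + (25, 15) = (25, 15)

8P = (25, 15)


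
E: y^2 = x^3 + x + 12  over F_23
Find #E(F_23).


For each x in F_23, count y with y^2 = x^3 + 1 x + 12 mod 23:
  x = 0: RHS = 12, y in [9, 14]  -> 2 point(s)
  x = 5: RHS = 4, y in [2, 21]  -> 2 point(s)
  x = 6: RHS = 4, y in [2, 21]  -> 2 point(s)
  x = 8: RHS = 3, y in [7, 16]  -> 2 point(s)
  x = 12: RHS = 4, y in [2, 21]  -> 2 point(s)
  x = 19: RHS = 13, y in [6, 17]  -> 2 point(s)
  x = 21: RHS = 2, y in [5, 18]  -> 2 point(s)
Affine points: 14. Add the point at infinity: total = 15.

#E(F_23) = 15


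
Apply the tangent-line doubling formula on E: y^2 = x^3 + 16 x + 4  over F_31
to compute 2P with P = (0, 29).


Doubling: s = (3 x1^2 + a) / (2 y1)
s = (3*0^2 + 16) / (2*29) mod 31 = 27
x3 = s^2 - 2 x1 mod 31 = 27^2 - 2*0 = 16
y3 = s (x1 - x3) - y1 mod 31 = 27 * (0 - 16) - 29 = 4

2P = (16, 4)


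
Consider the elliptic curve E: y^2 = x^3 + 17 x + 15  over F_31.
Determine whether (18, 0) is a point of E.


Check whether y^2 = x^3 + 17 x + 15 (mod 31) for (x, y) = (18, 0).
LHS: y^2 = 0^2 mod 31 = 0
RHS: x^3 + 17 x + 15 = 18^3 + 17*18 + 15 mod 31 = 15
LHS != RHS

No, not on the curve


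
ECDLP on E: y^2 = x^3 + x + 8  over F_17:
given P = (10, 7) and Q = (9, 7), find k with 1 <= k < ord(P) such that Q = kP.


Enumerate multiples of P until we hit Q = (9, 7):
  1P = (10, 7)
  2P = (13, 5)
  3P = (2, 16)
  4P = (6, 14)
  5P = (3, 2)
  6P = (0, 5)
  7P = (5, 11)
  8P = (4, 12)
  9P = (7, 16)
  10P = (9, 7)
Match found at i = 10.

k = 10


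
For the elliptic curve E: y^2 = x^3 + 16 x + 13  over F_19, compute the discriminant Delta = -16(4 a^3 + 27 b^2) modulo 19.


4 a^3 + 27 b^2 = 4*16^3 + 27*13^2 = 16384 + 4563 = 20947
Delta = -16 * (20947) = -335152
Delta mod 19 = 8

Delta = 8 (mod 19)


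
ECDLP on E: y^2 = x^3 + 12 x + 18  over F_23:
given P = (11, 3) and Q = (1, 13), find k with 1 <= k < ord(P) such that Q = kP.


Enumerate multiples of P until we hit Q = (1, 13):
  1P = (11, 3)
  2P = (3, 14)
  3P = (17, 11)
  4P = (7, 10)
  5P = (21, 3)
  6P = (14, 20)
  7P = (2, 2)
  8P = (12, 2)
  9P = (1, 10)
  10P = (20, 1)
  11P = (0, 15)
  12P = (13, 18)
  13P = (15, 13)
  14P = (9, 2)
  15P = (9, 21)
  16P = (15, 10)
  17P = (13, 5)
  18P = (0, 8)
  19P = (20, 22)
  20P = (1, 13)
Match found at i = 20.

k = 20


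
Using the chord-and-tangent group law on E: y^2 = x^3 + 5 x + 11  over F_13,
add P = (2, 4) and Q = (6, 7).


P != Q, so use the chord formula.
s = (y2 - y1) / (x2 - x1) = (3) / (4) mod 13 = 4
x3 = s^2 - x1 - x2 mod 13 = 4^2 - 2 - 6 = 8
y3 = s (x1 - x3) - y1 mod 13 = 4 * (2 - 8) - 4 = 11

P + Q = (8, 11)


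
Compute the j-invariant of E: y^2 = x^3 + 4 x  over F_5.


Delta = -16(4 a^3 + 27 b^2) mod 5 = 4
-1728 * (4 a)^3 = -1728 * (4*4)^3 mod 5 = 2
j = 2 * 4^(-1) mod 5 = 3

j = 3 (mod 5)


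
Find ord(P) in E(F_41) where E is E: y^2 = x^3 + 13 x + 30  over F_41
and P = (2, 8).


Compute successive multiples of P until we hit O:
  1P = (2, 8)
  2P = (38, 28)
  3P = (17, 11)
  4P = (4, 8)
  5P = (35, 33)
  6P = (8, 21)
  7P = (30, 27)
  8P = (32, 39)
  ... (continuing to 47P)
  47P = O

ord(P) = 47


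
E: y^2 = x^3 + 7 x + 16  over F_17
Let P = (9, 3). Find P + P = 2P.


Doubling: s = (3 x1^2 + a) / (2 y1)
s = (3*9^2 + 7) / (2*3) mod 17 = 2
x3 = s^2 - 2 x1 mod 17 = 2^2 - 2*9 = 3
y3 = s (x1 - x3) - y1 mod 17 = 2 * (9 - 3) - 3 = 9

2P = (3, 9)


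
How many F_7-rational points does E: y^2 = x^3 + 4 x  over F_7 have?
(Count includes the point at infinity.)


For each x in F_7, count y with y^2 = x^3 + 4 x + 0 mod 7:
  x = 0: RHS = 0, y in [0]  -> 1 point(s)
  x = 2: RHS = 2, y in [3, 4]  -> 2 point(s)
  x = 3: RHS = 4, y in [2, 5]  -> 2 point(s)
  x = 6: RHS = 2, y in [3, 4]  -> 2 point(s)
Affine points: 7. Add the point at infinity: total = 8.

#E(F_7) = 8


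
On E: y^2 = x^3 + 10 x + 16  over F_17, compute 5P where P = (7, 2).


k = 5 = 101_2 (binary, LSB first: 101)
Double-and-add from P = (7, 2):
  bit 0 = 1: acc = O + (7, 2) = (7, 2)
  bit 1 = 0: acc unchanged = (7, 2)
  bit 2 = 1: acc = (7, 2) + (0, 13) = (9, 6)

5P = (9, 6)


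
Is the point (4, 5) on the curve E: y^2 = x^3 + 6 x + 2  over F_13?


Check whether y^2 = x^3 + 6 x + 2 (mod 13) for (x, y) = (4, 5).
LHS: y^2 = 5^2 mod 13 = 12
RHS: x^3 + 6 x + 2 = 4^3 + 6*4 + 2 mod 13 = 12
LHS = RHS

Yes, on the curve


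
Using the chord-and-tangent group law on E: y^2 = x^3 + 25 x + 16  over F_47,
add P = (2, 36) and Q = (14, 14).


P != Q, so use the chord formula.
s = (y2 - y1) / (x2 - x1) = (25) / (12) mod 47 = 6
x3 = s^2 - x1 - x2 mod 47 = 6^2 - 2 - 14 = 20
y3 = s (x1 - x3) - y1 mod 47 = 6 * (2 - 20) - 36 = 44

P + Q = (20, 44)


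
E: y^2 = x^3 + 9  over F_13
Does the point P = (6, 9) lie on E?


Check whether y^2 = x^3 + 0 x + 9 (mod 13) for (x, y) = (6, 9).
LHS: y^2 = 9^2 mod 13 = 3
RHS: x^3 + 0 x + 9 = 6^3 + 0*6 + 9 mod 13 = 4
LHS != RHS

No, not on the curve


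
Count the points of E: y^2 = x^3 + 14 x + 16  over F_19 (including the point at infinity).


For each x in F_19, count y with y^2 = x^3 + 14 x + 16 mod 19:
  x = 0: RHS = 16, y in [4, 15]  -> 2 point(s)
  x = 3: RHS = 9, y in [3, 16]  -> 2 point(s)
  x = 7: RHS = 1, y in [1, 18]  -> 2 point(s)
  x = 9: RHS = 16, y in [4, 15]  -> 2 point(s)
  x = 10: RHS = 16, y in [4, 15]  -> 2 point(s)
  x = 11: RHS = 0, y in [0]  -> 1 point(s)
  x = 13: RHS = 1, y in [1, 18]  -> 2 point(s)
  x = 14: RHS = 11, y in [7, 12]  -> 2 point(s)
  x = 16: RHS = 4, y in [2, 17]  -> 2 point(s)
  x = 18: RHS = 1, y in [1, 18]  -> 2 point(s)
Affine points: 19. Add the point at infinity: total = 20.

#E(F_19) = 20


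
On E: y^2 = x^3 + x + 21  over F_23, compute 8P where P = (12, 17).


k = 8 = 1000_2 (binary, LSB first: 0001)
Double-and-add from P = (12, 17):
  bit 0 = 0: acc unchanged = O
  bit 1 = 0: acc unchanged = O
  bit 2 = 0: acc unchanged = O
  bit 3 = 1: acc = O + (2, 10) = (2, 10)

8P = (2, 10)


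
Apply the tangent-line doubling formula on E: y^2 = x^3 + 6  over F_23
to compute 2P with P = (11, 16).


Doubling: s = (3 x1^2 + a) / (2 y1)
s = (3*11^2 + 0) / (2*16) mod 23 = 2
x3 = s^2 - 2 x1 mod 23 = 2^2 - 2*11 = 5
y3 = s (x1 - x3) - y1 mod 23 = 2 * (11 - 5) - 16 = 19

2P = (5, 19)


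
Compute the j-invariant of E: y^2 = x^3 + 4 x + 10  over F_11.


Delta = -16(4 a^3 + 27 b^2) mod 11 = 4
-1728 * (4 a)^3 = -1728 * (4*4)^3 mod 11 = 7
j = 7 * 4^(-1) mod 11 = 10

j = 10 (mod 11)


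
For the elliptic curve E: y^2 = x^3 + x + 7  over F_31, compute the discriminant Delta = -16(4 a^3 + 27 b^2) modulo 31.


4 a^3 + 27 b^2 = 4*1^3 + 27*7^2 = 4 + 1323 = 1327
Delta = -16 * (1327) = -21232
Delta mod 31 = 3

Delta = 3 (mod 31)


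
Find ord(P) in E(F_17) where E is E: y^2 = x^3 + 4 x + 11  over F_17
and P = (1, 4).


Compute successive multiples of P until we hit O:
  1P = (1, 4)
  2P = (7, 12)
  3P = (7, 5)
  4P = (1, 13)
  5P = O

ord(P) = 5


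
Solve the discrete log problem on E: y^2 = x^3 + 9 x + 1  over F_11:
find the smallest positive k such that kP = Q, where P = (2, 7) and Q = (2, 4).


Enumerate multiples of P until we hit Q = (2, 4):
  1P = (2, 7)
  2P = (1, 0)
  3P = (2, 4)
Match found at i = 3.

k = 3


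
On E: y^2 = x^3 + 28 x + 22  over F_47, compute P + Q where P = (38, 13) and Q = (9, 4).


P != Q, so use the chord formula.
s = (y2 - y1) / (x2 - x1) = (38) / (18) mod 47 = 23
x3 = s^2 - x1 - x2 mod 47 = 23^2 - 38 - 9 = 12
y3 = s (x1 - x3) - y1 mod 47 = 23 * (38 - 12) - 13 = 21

P + Q = (12, 21)


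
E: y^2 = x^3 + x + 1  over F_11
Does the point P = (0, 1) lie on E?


Check whether y^2 = x^3 + 1 x + 1 (mod 11) for (x, y) = (0, 1).
LHS: y^2 = 1^2 mod 11 = 1
RHS: x^3 + 1 x + 1 = 0^3 + 1*0 + 1 mod 11 = 1
LHS = RHS

Yes, on the curve


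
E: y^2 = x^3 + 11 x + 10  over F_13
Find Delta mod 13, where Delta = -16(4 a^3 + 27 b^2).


4 a^3 + 27 b^2 = 4*11^3 + 27*10^2 = 5324 + 2700 = 8024
Delta = -16 * (8024) = -128384
Delta mod 13 = 4

Delta = 4 (mod 13)


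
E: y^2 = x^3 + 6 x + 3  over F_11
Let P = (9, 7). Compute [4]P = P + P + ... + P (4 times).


k = 4 = 100_2 (binary, LSB first: 001)
Double-and-add from P = (9, 7):
  bit 0 = 0: acc unchanged = O
  bit 1 = 0: acc unchanged = O
  bit 2 = 1: acc = O + (9, 4) = (9, 4)

4P = (9, 4)


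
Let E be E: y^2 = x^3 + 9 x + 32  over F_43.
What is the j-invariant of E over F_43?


Delta = -16(4 a^3 + 27 b^2) mod 43 = 15
-1728 * (4 a)^3 = -1728 * (4*9)^3 mod 43 = 35
j = 35 * 15^(-1) mod 43 = 31

j = 31 (mod 43)


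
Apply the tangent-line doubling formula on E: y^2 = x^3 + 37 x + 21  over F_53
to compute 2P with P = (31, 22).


Doubling: s = (3 x1^2 + a) / (2 y1)
s = (3*31^2 + 37) / (2*22) mod 53 = 23
x3 = s^2 - 2 x1 mod 53 = 23^2 - 2*31 = 43
y3 = s (x1 - x3) - y1 mod 53 = 23 * (31 - 43) - 22 = 20

2P = (43, 20)


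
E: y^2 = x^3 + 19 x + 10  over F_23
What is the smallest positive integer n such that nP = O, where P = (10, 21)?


Compute successive multiples of P until we hit O:
  1P = (10, 21)
  2P = (5, 0)
  3P = (10, 2)
  4P = O

ord(P) = 4


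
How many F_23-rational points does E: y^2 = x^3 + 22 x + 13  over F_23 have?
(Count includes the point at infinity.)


For each x in F_23, count y with y^2 = x^3 + 22 x + 13 mod 23:
  x = 0: RHS = 13, y in [6, 17]  -> 2 point(s)
  x = 1: RHS = 13, y in [6, 17]  -> 2 point(s)
  x = 4: RHS = 4, y in [2, 21]  -> 2 point(s)
  x = 5: RHS = 18, y in [8, 15]  -> 2 point(s)
  x = 6: RHS = 16, y in [4, 19]  -> 2 point(s)
  x = 7: RHS = 4, y in [2, 21]  -> 2 point(s)
  x = 12: RHS = 4, y in [2, 21]  -> 2 point(s)
  x = 13: RHS = 12, y in [9, 14]  -> 2 point(s)
  x = 14: RHS = 6, y in [11, 12]  -> 2 point(s)
  x = 18: RHS = 8, y in [10, 13]  -> 2 point(s)
  x = 20: RHS = 12, y in [9, 14]  -> 2 point(s)
  x = 22: RHS = 13, y in [6, 17]  -> 2 point(s)
Affine points: 24. Add the point at infinity: total = 25.

#E(F_23) = 25


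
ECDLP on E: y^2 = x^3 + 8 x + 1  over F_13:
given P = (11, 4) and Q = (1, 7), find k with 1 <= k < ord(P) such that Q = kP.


Enumerate multiples of P until we hit Q = (1, 7):
  1P = (11, 4)
  2P = (7, 6)
  3P = (5, 6)
  4P = (0, 1)
  5P = (1, 7)
Match found at i = 5.

k = 5


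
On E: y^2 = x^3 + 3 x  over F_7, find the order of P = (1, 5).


Compute successive multiples of P until we hit O:
  1P = (1, 5)
  2P = (2, 0)
  3P = (1, 2)
  4P = O

ord(P) = 4


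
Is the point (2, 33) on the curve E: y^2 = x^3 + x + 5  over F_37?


Check whether y^2 = x^3 + 1 x + 5 (mod 37) for (x, y) = (2, 33).
LHS: y^2 = 33^2 mod 37 = 16
RHS: x^3 + 1 x + 5 = 2^3 + 1*2 + 5 mod 37 = 15
LHS != RHS

No, not on the curve


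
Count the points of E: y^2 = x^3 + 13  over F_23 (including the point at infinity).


For each x in F_23, count y with y^2 = x^3 + 0 x + 13 mod 23:
  x = 0: RHS = 13, y in [6, 17]  -> 2 point(s)
  x = 4: RHS = 8, y in [10, 13]  -> 2 point(s)
  x = 5: RHS = 0, y in [0]  -> 1 point(s)
  x = 9: RHS = 6, y in [11, 12]  -> 2 point(s)
  x = 10: RHS = 1, y in [1, 22]  -> 2 point(s)
  x = 12: RHS = 16, y in [4, 19]  -> 2 point(s)
  x = 13: RHS = 2, y in [5, 18]  -> 2 point(s)
  x = 17: RHS = 4, y in [2, 21]  -> 2 point(s)
  x = 18: RHS = 3, y in [7, 16]  -> 2 point(s)
  x = 19: RHS = 18, y in [8, 15]  -> 2 point(s)
  x = 20: RHS = 9, y in [3, 20]  -> 2 point(s)
  x = 22: RHS = 12, y in [9, 14]  -> 2 point(s)
Affine points: 23. Add the point at infinity: total = 24.

#E(F_23) = 24


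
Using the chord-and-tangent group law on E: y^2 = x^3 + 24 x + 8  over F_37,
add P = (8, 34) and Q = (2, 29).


P != Q, so use the chord formula.
s = (y2 - y1) / (x2 - x1) = (32) / (31) mod 37 = 7
x3 = s^2 - x1 - x2 mod 37 = 7^2 - 8 - 2 = 2
y3 = s (x1 - x3) - y1 mod 37 = 7 * (8 - 2) - 34 = 8

P + Q = (2, 8)


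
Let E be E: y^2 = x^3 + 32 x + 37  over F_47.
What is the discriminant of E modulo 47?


4 a^3 + 27 b^2 = 4*32^3 + 27*37^2 = 131072 + 36963 = 168035
Delta = -16 * (168035) = -2688560
Delta mod 47 = 28

Delta = 28 (mod 47)


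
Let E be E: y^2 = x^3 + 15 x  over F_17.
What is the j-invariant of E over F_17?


Delta = -16(4 a^3 + 27 b^2) mod 17 = 2
-1728 * (4 a)^3 = -1728 * (4*15)^3 mod 17 = 5
j = 5 * 2^(-1) mod 17 = 11

j = 11 (mod 17)


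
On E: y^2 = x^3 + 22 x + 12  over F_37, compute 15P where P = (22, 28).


k = 15 = 1111_2 (binary, LSB first: 1111)
Double-and-add from P = (22, 28):
  bit 0 = 1: acc = O + (22, 28) = (22, 28)
  bit 1 = 1: acc = (22, 28) + (26, 20) = (30, 25)
  bit 2 = 1: acc = (30, 25) + (10, 23) = (7, 18)
  bit 3 = 1: acc = (7, 18) + (29, 29) = (29, 8)

15P = (29, 8)


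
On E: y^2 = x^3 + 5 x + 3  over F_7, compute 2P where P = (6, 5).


Doubling: s = (3 x1^2 + a) / (2 y1)
s = (3*6^2 + 5) / (2*5) mod 7 = 5
x3 = s^2 - 2 x1 mod 7 = 5^2 - 2*6 = 6
y3 = s (x1 - x3) - y1 mod 7 = 5 * (6 - 6) - 5 = 2

2P = (6, 2)


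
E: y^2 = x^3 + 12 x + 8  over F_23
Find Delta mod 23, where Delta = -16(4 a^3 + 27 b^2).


4 a^3 + 27 b^2 = 4*12^3 + 27*8^2 = 6912 + 1728 = 8640
Delta = -16 * (8640) = -138240
Delta mod 23 = 13

Delta = 13 (mod 23)


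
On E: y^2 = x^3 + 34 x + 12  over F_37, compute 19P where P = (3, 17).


k = 19 = 10011_2 (binary, LSB first: 11001)
Double-and-add from P = (3, 17):
  bit 0 = 1: acc = O + (3, 17) = (3, 17)
  bit 1 = 1: acc = (3, 17) + (21, 16) = (17, 29)
  bit 2 = 0: acc unchanged = (17, 29)
  bit 3 = 0: acc unchanged = (17, 29)
  bit 4 = 1: acc = (17, 29) + (35, 26) = (21, 21)

19P = (21, 21)


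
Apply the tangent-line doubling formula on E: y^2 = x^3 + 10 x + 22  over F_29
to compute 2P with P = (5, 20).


Doubling: s = (3 x1^2 + a) / (2 y1)
s = (3*5^2 + 10) / (2*20) mod 29 = 13
x3 = s^2 - 2 x1 mod 29 = 13^2 - 2*5 = 14
y3 = s (x1 - x3) - y1 mod 29 = 13 * (5 - 14) - 20 = 8

2P = (14, 8)


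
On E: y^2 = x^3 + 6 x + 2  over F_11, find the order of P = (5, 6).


Compute successive multiples of P until we hit O:
  1P = (5, 6)
  2P = (6, 1)
  3P = (3, 6)
  4P = (3, 5)
  5P = (6, 10)
  6P = (5, 5)
  7P = O

ord(P) = 7


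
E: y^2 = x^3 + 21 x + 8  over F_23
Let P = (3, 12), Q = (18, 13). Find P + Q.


P != Q, so use the chord formula.
s = (y2 - y1) / (x2 - x1) = (1) / (15) mod 23 = 20
x3 = s^2 - x1 - x2 mod 23 = 20^2 - 3 - 18 = 11
y3 = s (x1 - x3) - y1 mod 23 = 20 * (3 - 11) - 12 = 12

P + Q = (11, 12)


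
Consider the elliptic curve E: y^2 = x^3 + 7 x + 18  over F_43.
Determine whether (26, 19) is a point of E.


Check whether y^2 = x^3 + 7 x + 18 (mod 43) for (x, y) = (26, 19).
LHS: y^2 = 19^2 mod 43 = 17
RHS: x^3 + 7 x + 18 = 26^3 + 7*26 + 18 mod 43 = 17
LHS = RHS

Yes, on the curve


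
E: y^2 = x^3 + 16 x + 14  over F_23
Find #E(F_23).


For each x in F_23, count y with y^2 = x^3 + 16 x + 14 mod 23:
  x = 1: RHS = 8, y in [10, 13]  -> 2 point(s)
  x = 2: RHS = 8, y in [10, 13]  -> 2 point(s)
  x = 4: RHS = 4, y in [2, 21]  -> 2 point(s)
  x = 5: RHS = 12, y in [9, 14]  -> 2 point(s)
  x = 6: RHS = 4, y in [2, 21]  -> 2 point(s)
  x = 7: RHS = 9, y in [3, 20]  -> 2 point(s)
  x = 9: RHS = 13, y in [6, 17]  -> 2 point(s)
  x = 10: RHS = 1, y in [1, 22]  -> 2 point(s)
  x = 11: RHS = 3, y in [7, 16]  -> 2 point(s)
  x = 12: RHS = 2, y in [5, 18]  -> 2 point(s)
  x = 13: RHS = 4, y in [2, 21]  -> 2 point(s)
  x = 15: RHS = 18, y in [8, 15]  -> 2 point(s)
  x = 17: RHS = 1, y in [1, 22]  -> 2 point(s)
  x = 18: RHS = 16, y in [4, 19]  -> 2 point(s)
  x = 19: RHS = 1, y in [1, 22]  -> 2 point(s)
  x = 20: RHS = 8, y in [10, 13]  -> 2 point(s)
Affine points: 32. Add the point at infinity: total = 33.

#E(F_23) = 33


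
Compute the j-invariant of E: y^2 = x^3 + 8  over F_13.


Delta = -16(4 a^3 + 27 b^2) mod 13 = 3
-1728 * (4 a)^3 = -1728 * (4*0)^3 mod 13 = 0
j = 0 * 3^(-1) mod 13 = 0

j = 0 (mod 13)


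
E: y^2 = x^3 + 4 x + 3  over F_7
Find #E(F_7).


For each x in F_7, count y with y^2 = x^3 + 4 x + 3 mod 7:
  x = 1: RHS = 1, y in [1, 6]  -> 2 point(s)
  x = 3: RHS = 0, y in [0]  -> 1 point(s)
  x = 5: RHS = 1, y in [1, 6]  -> 2 point(s)
Affine points: 5. Add the point at infinity: total = 6.

#E(F_7) = 6


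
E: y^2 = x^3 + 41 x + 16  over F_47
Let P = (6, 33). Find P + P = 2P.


Doubling: s = (3 x1^2 + a) / (2 y1)
s = (3*6^2 + 41) / (2*33) mod 47 = 40
x3 = s^2 - 2 x1 mod 47 = 40^2 - 2*6 = 37
y3 = s (x1 - x3) - y1 mod 47 = 40 * (6 - 37) - 33 = 43

2P = (37, 43)


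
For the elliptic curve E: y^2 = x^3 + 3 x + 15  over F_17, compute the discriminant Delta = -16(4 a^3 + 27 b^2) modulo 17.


4 a^3 + 27 b^2 = 4*3^3 + 27*15^2 = 108 + 6075 = 6183
Delta = -16 * (6183) = -98928
Delta mod 17 = 12

Delta = 12 (mod 17)


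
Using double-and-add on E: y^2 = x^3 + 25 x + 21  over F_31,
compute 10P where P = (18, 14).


k = 10 = 1010_2 (binary, LSB first: 0101)
Double-and-add from P = (18, 14):
  bit 0 = 0: acc unchanged = O
  bit 1 = 1: acc = O + (15, 12) = (15, 12)
  bit 2 = 0: acc unchanged = (15, 12)
  bit 3 = 1: acc = (15, 12) + (26, 9) = (18, 17)

10P = (18, 17)


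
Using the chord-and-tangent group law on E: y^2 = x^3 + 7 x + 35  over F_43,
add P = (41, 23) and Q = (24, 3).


P != Q, so use the chord formula.
s = (y2 - y1) / (x2 - x1) = (23) / (26) mod 43 = 29
x3 = s^2 - x1 - x2 mod 43 = 29^2 - 41 - 24 = 2
y3 = s (x1 - x3) - y1 mod 43 = 29 * (41 - 2) - 23 = 33

P + Q = (2, 33)


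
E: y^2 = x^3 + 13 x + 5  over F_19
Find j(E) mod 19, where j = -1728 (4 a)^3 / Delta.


Delta = -16(4 a^3 + 27 b^2) mod 19 = 3
-1728 * (4 a)^3 = -1728 * (4*13)^3 mod 19 = 8
j = 8 * 3^(-1) mod 19 = 9

j = 9 (mod 19)


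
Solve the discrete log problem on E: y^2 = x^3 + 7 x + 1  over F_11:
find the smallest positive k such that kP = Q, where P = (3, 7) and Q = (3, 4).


Enumerate multiples of P until we hit Q = (3, 4):
  1P = (3, 7)
  2P = (10, 9)
  3P = (1, 3)
  4P = (0, 10)
  5P = (9, 10)
  6P = (2, 10)
  7P = (4, 7)
  8P = (4, 4)
  9P = (2, 1)
  10P = (9, 1)
  11P = (0, 1)
  12P = (1, 8)
  13P = (10, 2)
  14P = (3, 4)
Match found at i = 14.

k = 14


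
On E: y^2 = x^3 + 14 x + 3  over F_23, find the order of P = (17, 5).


Compute successive multiples of P until we hit O:
  1P = (17, 5)
  2P = (21, 6)
  3P = (21, 17)
  4P = (17, 18)
  5P = O

ord(P) = 5


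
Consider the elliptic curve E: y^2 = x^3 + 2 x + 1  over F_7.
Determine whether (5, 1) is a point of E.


Check whether y^2 = x^3 + 2 x + 1 (mod 7) for (x, y) = (5, 1).
LHS: y^2 = 1^2 mod 7 = 1
RHS: x^3 + 2 x + 1 = 5^3 + 2*5 + 1 mod 7 = 3
LHS != RHS

No, not on the curve


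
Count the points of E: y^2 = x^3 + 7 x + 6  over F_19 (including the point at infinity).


For each x in F_19, count y with y^2 = x^3 + 7 x + 6 mod 19:
  x = 0: RHS = 6, y in [5, 14]  -> 2 point(s)
  x = 2: RHS = 9, y in [3, 16]  -> 2 point(s)
  x = 3: RHS = 16, y in [4, 15]  -> 2 point(s)
  x = 6: RHS = 17, y in [6, 13]  -> 2 point(s)
  x = 8: RHS = 4, y in [2, 17]  -> 2 point(s)
  x = 9: RHS = 0, y in [0]  -> 1 point(s)
  x = 14: RHS = 17, y in [6, 13]  -> 2 point(s)
  x = 15: RHS = 9, y in [3, 16]  -> 2 point(s)
  x = 18: RHS = 17, y in [6, 13]  -> 2 point(s)
Affine points: 17. Add the point at infinity: total = 18.

#E(F_19) = 18


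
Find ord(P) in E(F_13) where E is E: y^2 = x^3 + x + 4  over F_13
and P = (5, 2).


Compute successive multiples of P until we hit O:
  1P = (5, 2)
  2P = (0, 2)
  3P = (8, 11)
  4P = (9, 12)
  5P = (2, 12)
  6P = (7, 9)
  7P = (10, 0)
  8P = (7, 4)
  ... (continuing to 14P)
  14P = O

ord(P) = 14


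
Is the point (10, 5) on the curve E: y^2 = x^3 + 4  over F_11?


Check whether y^2 = x^3 + 0 x + 4 (mod 11) for (x, y) = (10, 5).
LHS: y^2 = 5^2 mod 11 = 3
RHS: x^3 + 0 x + 4 = 10^3 + 0*10 + 4 mod 11 = 3
LHS = RHS

Yes, on the curve


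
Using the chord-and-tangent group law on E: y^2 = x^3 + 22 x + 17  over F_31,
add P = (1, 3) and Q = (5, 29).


P != Q, so use the chord formula.
s = (y2 - y1) / (x2 - x1) = (26) / (4) mod 31 = 22
x3 = s^2 - x1 - x2 mod 31 = 22^2 - 1 - 5 = 13
y3 = s (x1 - x3) - y1 mod 31 = 22 * (1 - 13) - 3 = 12

P + Q = (13, 12)


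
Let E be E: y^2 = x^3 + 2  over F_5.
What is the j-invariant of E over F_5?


Delta = -16(4 a^3 + 27 b^2) mod 5 = 2
-1728 * (4 a)^3 = -1728 * (4*0)^3 mod 5 = 0
j = 0 * 2^(-1) mod 5 = 0

j = 0 (mod 5)


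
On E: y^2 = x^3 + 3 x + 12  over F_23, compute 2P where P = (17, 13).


Doubling: s = (3 x1^2 + a) / (2 y1)
s = (3*17^2 + 3) / (2*13) mod 23 = 14
x3 = s^2 - 2 x1 mod 23 = 14^2 - 2*17 = 1
y3 = s (x1 - x3) - y1 mod 23 = 14 * (17 - 1) - 13 = 4

2P = (1, 4)


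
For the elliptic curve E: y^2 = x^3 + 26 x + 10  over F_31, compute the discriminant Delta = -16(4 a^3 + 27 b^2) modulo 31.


4 a^3 + 27 b^2 = 4*26^3 + 27*10^2 = 70304 + 2700 = 73004
Delta = -16 * (73004) = -1168064
Delta mod 31 = 16

Delta = 16 (mod 31)


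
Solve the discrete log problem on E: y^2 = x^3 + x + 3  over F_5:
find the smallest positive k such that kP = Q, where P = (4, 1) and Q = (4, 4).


Enumerate multiples of P until we hit Q = (4, 4):
  1P = (4, 1)
  2P = (1, 0)
  3P = (4, 4)
Match found at i = 3.

k = 3


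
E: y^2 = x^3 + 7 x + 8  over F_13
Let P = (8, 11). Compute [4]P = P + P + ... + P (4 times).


k = 4 = 100_2 (binary, LSB first: 001)
Double-and-add from P = (8, 11):
  bit 0 = 0: acc unchanged = O
  bit 1 = 0: acc unchanged = O
  bit 2 = 1: acc = O + (8, 2) = (8, 2)

4P = (8, 2)


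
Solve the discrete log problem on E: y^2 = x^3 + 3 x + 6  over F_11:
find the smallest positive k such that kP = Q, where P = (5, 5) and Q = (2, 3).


Enumerate multiples of P until we hit Q = (2, 3):
  1P = (5, 5)
  2P = (2, 3)
Match found at i = 2.

k = 2


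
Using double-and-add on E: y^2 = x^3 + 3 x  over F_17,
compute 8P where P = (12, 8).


k = 8 = 1000_2 (binary, LSB first: 0001)
Double-and-add from P = (12, 8):
  bit 0 = 0: acc unchanged = O
  bit 1 = 0: acc unchanged = O
  bit 2 = 0: acc unchanged = O
  bit 3 = 1: acc = O + (4, 12) = (4, 12)

8P = (4, 12)


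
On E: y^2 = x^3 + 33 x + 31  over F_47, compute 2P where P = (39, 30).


Doubling: s = (3 x1^2 + a) / (2 y1)
s = (3*39^2 + 33) / (2*30) mod 47 = 39
x3 = s^2 - 2 x1 mod 47 = 39^2 - 2*39 = 33
y3 = s (x1 - x3) - y1 mod 47 = 39 * (39 - 33) - 30 = 16

2P = (33, 16)


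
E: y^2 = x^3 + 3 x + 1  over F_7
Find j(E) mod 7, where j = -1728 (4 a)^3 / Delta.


Delta = -16(4 a^3 + 27 b^2) mod 7 = 3
-1728 * (4 a)^3 = -1728 * (4*3)^3 mod 7 = 6
j = 6 * 3^(-1) mod 7 = 2

j = 2 (mod 7)


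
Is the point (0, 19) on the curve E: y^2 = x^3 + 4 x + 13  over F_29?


Check whether y^2 = x^3 + 4 x + 13 (mod 29) for (x, y) = (0, 19).
LHS: y^2 = 19^2 mod 29 = 13
RHS: x^3 + 4 x + 13 = 0^3 + 4*0 + 13 mod 29 = 13
LHS = RHS

Yes, on the curve


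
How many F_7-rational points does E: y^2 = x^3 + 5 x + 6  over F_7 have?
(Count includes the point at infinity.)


For each x in F_7, count y with y^2 = x^3 + 5 x + 6 mod 7:
  x = 5: RHS = 2, y in [3, 4]  -> 2 point(s)
  x = 6: RHS = 0, y in [0]  -> 1 point(s)
Affine points: 3. Add the point at infinity: total = 4.

#E(F_7) = 4


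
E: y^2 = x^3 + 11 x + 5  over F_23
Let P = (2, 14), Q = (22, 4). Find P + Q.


P != Q, so use the chord formula.
s = (y2 - y1) / (x2 - x1) = (13) / (20) mod 23 = 11
x3 = s^2 - x1 - x2 mod 23 = 11^2 - 2 - 22 = 5
y3 = s (x1 - x3) - y1 mod 23 = 11 * (2 - 5) - 14 = 22

P + Q = (5, 22)


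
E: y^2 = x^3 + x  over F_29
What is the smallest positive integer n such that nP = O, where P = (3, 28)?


Compute successive multiples of P until we hit O:
  1P = (3, 28)
  2P = (16, 9)
  3P = (19, 11)
  4P = (13, 8)
  5P = (17, 0)
  6P = (13, 21)
  7P = (19, 18)
  8P = (16, 20)
  ... (continuing to 10P)
  10P = O

ord(P) = 10


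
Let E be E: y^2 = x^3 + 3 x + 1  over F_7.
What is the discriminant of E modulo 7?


4 a^3 + 27 b^2 = 4*3^3 + 27*1^2 = 108 + 27 = 135
Delta = -16 * (135) = -2160
Delta mod 7 = 3

Delta = 3 (mod 7)


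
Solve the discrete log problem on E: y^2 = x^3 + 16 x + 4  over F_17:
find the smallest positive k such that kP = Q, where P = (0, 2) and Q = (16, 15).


Enumerate multiples of P until we hit Q = (16, 15):
  1P = (0, 2)
  2P = (16, 2)
  3P = (1, 15)
  4P = (15, 7)
  5P = (4, 8)
  6P = (11, 7)
  7P = (10, 12)
  8P = (8, 7)
  9P = (7, 0)
  10P = (8, 10)
  11P = (10, 5)
  12P = (11, 10)
  13P = (4, 9)
  14P = (15, 10)
  15P = (1, 2)
  16P = (16, 15)
Match found at i = 16.

k = 16


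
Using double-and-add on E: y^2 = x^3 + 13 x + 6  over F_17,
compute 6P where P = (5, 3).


k = 6 = 110_2 (binary, LSB first: 011)
Double-and-add from P = (5, 3):
  bit 0 = 0: acc unchanged = O
  bit 1 = 1: acc = O + (3, 15) = (3, 15)
  bit 2 = 1: acc = (3, 15) + (9, 11) = (13, 3)

6P = (13, 3)


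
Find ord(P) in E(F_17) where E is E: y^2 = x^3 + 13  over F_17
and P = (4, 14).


Compute successive multiples of P until we hit O:
  1P = (4, 14)
  2P = (5, 11)
  3P = (0, 8)
  4P = (11, 1)
  5P = (11, 16)
  6P = (0, 9)
  7P = (5, 6)
  8P = (4, 3)
  ... (continuing to 9P)
  9P = O

ord(P) = 9


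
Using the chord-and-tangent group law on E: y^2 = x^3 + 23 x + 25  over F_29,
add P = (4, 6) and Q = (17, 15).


P != Q, so use the chord formula.
s = (y2 - y1) / (x2 - x1) = (9) / (13) mod 29 = 23
x3 = s^2 - x1 - x2 mod 29 = 23^2 - 4 - 17 = 15
y3 = s (x1 - x3) - y1 mod 29 = 23 * (4 - 15) - 6 = 2

P + Q = (15, 2)


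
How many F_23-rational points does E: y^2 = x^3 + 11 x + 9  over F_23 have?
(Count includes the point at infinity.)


For each x in F_23, count y with y^2 = x^3 + 11 x + 9 mod 23:
  x = 0: RHS = 9, y in [3, 20]  -> 2 point(s)
  x = 2: RHS = 16, y in [4, 19]  -> 2 point(s)
  x = 3: RHS = 0, y in [0]  -> 1 point(s)
  x = 4: RHS = 2, y in [5, 18]  -> 2 point(s)
  x = 9: RHS = 9, y in [3, 20]  -> 2 point(s)
  x = 11: RHS = 12, y in [9, 14]  -> 2 point(s)
  x = 12: RHS = 6, y in [11, 12]  -> 2 point(s)
  x = 13: RHS = 3, y in [7, 16]  -> 2 point(s)
  x = 14: RHS = 9, y in [3, 20]  -> 2 point(s)
  x = 16: RHS = 3, y in [7, 16]  -> 2 point(s)
  x = 17: RHS = 3, y in [7, 16]  -> 2 point(s)
  x = 18: RHS = 13, y in [6, 17]  -> 2 point(s)
  x = 19: RHS = 16, y in [4, 19]  -> 2 point(s)
  x = 20: RHS = 18, y in [8, 15]  -> 2 point(s)
  x = 21: RHS = 2, y in [5, 18]  -> 2 point(s)
Affine points: 29. Add the point at infinity: total = 30.

#E(F_23) = 30


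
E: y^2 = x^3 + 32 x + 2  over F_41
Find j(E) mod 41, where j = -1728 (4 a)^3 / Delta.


Delta = -16(4 a^3 + 27 b^2) mod 41 = 33
-1728 * (4 a)^3 = -1728 * (4*32)^3 mod 41 = 29
j = 29 * 33^(-1) mod 41 = 22

j = 22 (mod 41)


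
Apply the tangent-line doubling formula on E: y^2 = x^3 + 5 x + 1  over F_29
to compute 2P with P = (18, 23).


Doubling: s = (3 x1^2 + a) / (2 y1)
s = (3*18^2 + 5) / (2*23) mod 29 = 8
x3 = s^2 - 2 x1 mod 29 = 8^2 - 2*18 = 28
y3 = s (x1 - x3) - y1 mod 29 = 8 * (18 - 28) - 23 = 13

2P = (28, 13)


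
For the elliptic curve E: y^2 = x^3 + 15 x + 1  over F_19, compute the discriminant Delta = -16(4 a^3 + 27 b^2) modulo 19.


4 a^3 + 27 b^2 = 4*15^3 + 27*1^2 = 13500 + 27 = 13527
Delta = -16 * (13527) = -216432
Delta mod 19 = 16

Delta = 16 (mod 19)


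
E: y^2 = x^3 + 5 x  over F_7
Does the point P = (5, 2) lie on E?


Check whether y^2 = x^3 + 5 x + 0 (mod 7) for (x, y) = (5, 2).
LHS: y^2 = 2^2 mod 7 = 4
RHS: x^3 + 5 x + 0 = 5^3 + 5*5 + 0 mod 7 = 3
LHS != RHS

No, not on the curve


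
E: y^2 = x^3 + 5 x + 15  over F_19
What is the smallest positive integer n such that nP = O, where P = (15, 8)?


Compute successive multiples of P until we hit O:
  1P = (15, 8)
  2P = (14, 6)
  3P = (13, 15)
  4P = (8, 15)
  5P = (16, 12)
  6P = (4, 17)
  7P = (17, 4)
  8P = (10, 1)
  ... (continuing to 22P)
  22P = O

ord(P) = 22


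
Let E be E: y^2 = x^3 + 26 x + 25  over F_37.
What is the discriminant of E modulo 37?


4 a^3 + 27 b^2 = 4*26^3 + 27*25^2 = 70304 + 16875 = 87179
Delta = -16 * (87179) = -1394864
Delta mod 37 = 36

Delta = 36 (mod 37)


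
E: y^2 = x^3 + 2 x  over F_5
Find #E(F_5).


For each x in F_5, count y with y^2 = x^3 + 2 x + 0 mod 5:
  x = 0: RHS = 0, y in [0]  -> 1 point(s)
Affine points: 1. Add the point at infinity: total = 2.

#E(F_5) = 2
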